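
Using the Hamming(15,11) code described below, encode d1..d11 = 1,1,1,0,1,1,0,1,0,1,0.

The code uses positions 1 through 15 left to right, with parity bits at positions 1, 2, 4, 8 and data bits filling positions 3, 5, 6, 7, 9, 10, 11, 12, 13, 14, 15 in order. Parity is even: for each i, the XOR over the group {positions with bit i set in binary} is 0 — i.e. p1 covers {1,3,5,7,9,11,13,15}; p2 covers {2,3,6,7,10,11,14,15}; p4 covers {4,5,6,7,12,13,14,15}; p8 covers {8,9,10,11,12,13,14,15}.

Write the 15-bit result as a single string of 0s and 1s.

101011001101010

Place data at non-parity positions: p1 p2 1 p4 1 1 0 p8 1 1 0 1 0 1 0
p1 (pos 1,3,5,7,9,11,13,15): XOR of data positions = 1⊕1⊕0⊕1⊕0⊕0⊕0 = 1
p2 (pos 2,3,6,7,10,11,14,15): XOR of data positions = 1⊕1⊕0⊕1⊕0⊕1⊕0 = 0
p4 (pos 4,5,6,7,12,13,14,15): XOR of data positions = 1⊕1⊕0⊕1⊕0⊕1⊕0 = 0
p8 (pos 8,9,10,11,12,13,14,15): XOR of data positions = 1⊕1⊕0⊕1⊕0⊕1⊕0 = 0
Codeword: 101011001101010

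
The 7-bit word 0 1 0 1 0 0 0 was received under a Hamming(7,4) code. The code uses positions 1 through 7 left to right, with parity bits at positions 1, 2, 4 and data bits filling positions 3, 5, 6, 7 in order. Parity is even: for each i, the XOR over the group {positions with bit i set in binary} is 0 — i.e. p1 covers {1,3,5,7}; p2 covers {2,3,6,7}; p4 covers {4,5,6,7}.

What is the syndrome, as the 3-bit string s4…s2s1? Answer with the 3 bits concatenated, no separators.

s1 (pos 1,3,5,7): 0⊕0⊕0⊕0 = 0
s2 (pos 2,3,6,7): 1⊕0⊕0⊕0 = 1
s4 (pos 4,5,6,7): 1⊕0⊕0⊕0 = 1
Syndrome s4…s1 = 110 → error at position 6.

110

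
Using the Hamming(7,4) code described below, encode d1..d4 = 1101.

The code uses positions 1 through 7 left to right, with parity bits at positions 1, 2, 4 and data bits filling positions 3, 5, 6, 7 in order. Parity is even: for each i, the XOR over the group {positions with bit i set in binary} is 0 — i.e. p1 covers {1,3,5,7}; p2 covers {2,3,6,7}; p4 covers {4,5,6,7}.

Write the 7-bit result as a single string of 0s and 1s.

1010101

Place data at non-parity positions: p1 p2 1 p4 1 0 1
p1 (pos 1,3,5,7): XOR of data positions = 1⊕1⊕1 = 1
p2 (pos 2,3,6,7): XOR of data positions = 1⊕0⊕1 = 0
p4 (pos 4,5,6,7): XOR of data positions = 1⊕0⊕1 = 0
Codeword: 1010101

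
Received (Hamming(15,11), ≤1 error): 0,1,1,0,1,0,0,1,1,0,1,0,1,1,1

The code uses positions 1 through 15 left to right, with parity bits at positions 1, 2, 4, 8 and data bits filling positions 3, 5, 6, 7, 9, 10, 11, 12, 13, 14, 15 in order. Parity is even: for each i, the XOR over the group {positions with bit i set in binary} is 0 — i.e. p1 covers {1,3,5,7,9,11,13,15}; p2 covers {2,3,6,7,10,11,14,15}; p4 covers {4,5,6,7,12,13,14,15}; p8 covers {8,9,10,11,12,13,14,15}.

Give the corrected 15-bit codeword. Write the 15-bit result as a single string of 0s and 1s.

001010011010111

s1 (pos 1,3,5,7,9,11,13,15): 0⊕1⊕1⊕0⊕1⊕1⊕1⊕1 = 0
s2 (pos 2,3,6,7,10,11,14,15): 1⊕1⊕0⊕0⊕0⊕1⊕1⊕1 = 1
s4 (pos 4,5,6,7,12,13,14,15): 0⊕1⊕0⊕0⊕0⊕1⊕1⊕1 = 0
s8 (pos 8,9,10,11,12,13,14,15): 1⊕1⊕0⊕1⊕0⊕1⊕1⊕1 = 0
Syndrome s8…s1 = 0010 → error at position 2.
Flip position 2: 011010011010111 → 001010011010111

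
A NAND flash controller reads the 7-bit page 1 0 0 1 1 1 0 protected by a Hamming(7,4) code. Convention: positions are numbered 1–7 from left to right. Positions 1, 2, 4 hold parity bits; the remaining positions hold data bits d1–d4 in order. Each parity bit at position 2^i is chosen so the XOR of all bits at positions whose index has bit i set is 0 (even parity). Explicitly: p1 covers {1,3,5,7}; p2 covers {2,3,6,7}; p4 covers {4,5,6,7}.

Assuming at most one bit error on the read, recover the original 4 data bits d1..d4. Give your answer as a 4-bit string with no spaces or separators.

s1 (pos 1,3,5,7): 1⊕0⊕1⊕0 = 0
s2 (pos 2,3,6,7): 0⊕0⊕1⊕0 = 1
s4 (pos 4,5,6,7): 1⊕1⊕1⊕0 = 1
Syndrome s4…s1 = 110 → error at position 6.
Flip position 6: 1001110 → 1001100
Read data bits from positions 3,5,6,7: 0100

0100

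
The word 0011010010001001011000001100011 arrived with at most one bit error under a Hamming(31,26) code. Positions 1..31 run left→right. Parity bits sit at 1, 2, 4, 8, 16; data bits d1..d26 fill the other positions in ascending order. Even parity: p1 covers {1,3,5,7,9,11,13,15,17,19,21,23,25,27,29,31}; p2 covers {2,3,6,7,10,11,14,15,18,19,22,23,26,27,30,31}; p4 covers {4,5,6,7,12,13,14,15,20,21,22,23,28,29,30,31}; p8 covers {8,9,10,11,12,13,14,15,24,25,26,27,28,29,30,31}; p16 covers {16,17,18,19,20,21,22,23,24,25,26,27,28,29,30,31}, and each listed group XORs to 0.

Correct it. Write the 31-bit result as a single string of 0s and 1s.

0011010010001001011001001100011

s1 (pos 1,3,5,7,9,11,13,15,17,19,21,23,25,27,29,31): 0⊕1⊕0⊕0⊕1⊕0⊕1⊕0⊕0⊕1⊕0⊕0⊕1⊕0⊕0⊕1 = 0
s2 (pos 2,3,6,7,10,11,14,15,18,19,22,23,26,27,30,31): 0⊕1⊕1⊕0⊕0⊕0⊕0⊕0⊕1⊕1⊕0⊕0⊕1⊕0⊕1⊕1 = 1
s4 (pos 4,5,6,7,12,13,14,15,20,21,22,23,28,29,30,31): 1⊕0⊕1⊕0⊕0⊕1⊕0⊕0⊕0⊕0⊕0⊕0⊕0⊕0⊕1⊕1 = 1
s8 (pos 8,9,10,11,12,13,14,15,24,25,26,27,28,29,30,31): 0⊕1⊕0⊕0⊕0⊕1⊕0⊕0⊕0⊕1⊕1⊕0⊕0⊕0⊕1⊕1 = 0
s16 (pos 16,17,18,19,20,21,22,23,24,25,26,27,28,29,30,31): 1⊕0⊕1⊕1⊕0⊕0⊕0⊕0⊕0⊕1⊕1⊕0⊕0⊕0⊕1⊕1 = 1
Syndrome s16…s1 = 10110 → error at position 22.
Flip position 22: 0011010010001001011000001100011 → 0011010010001001011001001100011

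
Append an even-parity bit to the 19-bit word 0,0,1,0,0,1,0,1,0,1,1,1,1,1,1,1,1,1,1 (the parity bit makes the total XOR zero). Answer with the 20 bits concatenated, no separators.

00100101011111111111

XOR of the 19 data bits: 0⊕0⊕1⊕0⊕0⊕1⊕0⊕1⊕0⊕1⊕1⊕1⊕1⊕1⊕1⊕1⊕1⊕1⊕1 = 1
Parity bit = 1 (so all 20 bits XOR to 0).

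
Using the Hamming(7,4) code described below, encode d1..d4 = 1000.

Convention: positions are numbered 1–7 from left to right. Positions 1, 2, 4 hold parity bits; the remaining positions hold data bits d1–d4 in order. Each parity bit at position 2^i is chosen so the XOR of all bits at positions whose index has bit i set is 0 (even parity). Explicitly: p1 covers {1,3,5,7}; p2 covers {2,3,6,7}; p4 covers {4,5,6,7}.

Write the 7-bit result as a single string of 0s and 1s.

Place data at non-parity positions: p1 p2 1 p4 0 0 0
p1 (pos 1,3,5,7): XOR of data positions = 1⊕0⊕0 = 1
p2 (pos 2,3,6,7): XOR of data positions = 1⊕0⊕0 = 1
p4 (pos 4,5,6,7): XOR of data positions = 0⊕0⊕0 = 0
Codeword: 1110000

1110000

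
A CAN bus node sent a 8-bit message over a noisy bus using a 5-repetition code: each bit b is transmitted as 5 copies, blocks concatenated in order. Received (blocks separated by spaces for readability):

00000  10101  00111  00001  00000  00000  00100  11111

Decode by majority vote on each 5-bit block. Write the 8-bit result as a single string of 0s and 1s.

Block 1 (00000): 0 ones → 0
Block 2 (10101): 3 ones → 1
Block 3 (00111): 3 ones → 1
Block 4 (00001): 1 one → 0
Block 5 (00000): 0 ones → 0
Block 6 (00000): 0 ones → 0
Block 7 (00100): 1 one → 0
Block 8 (11111): 5 ones → 1

01100001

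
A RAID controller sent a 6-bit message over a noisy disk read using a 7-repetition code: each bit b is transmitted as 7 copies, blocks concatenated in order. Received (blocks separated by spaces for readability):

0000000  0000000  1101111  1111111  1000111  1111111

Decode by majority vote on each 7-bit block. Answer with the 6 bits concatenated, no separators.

Block 1 (0000000): 0 ones → 0
Block 2 (0000000): 0 ones → 0
Block 3 (1101111): 6 ones → 1
Block 4 (1111111): 7 ones → 1
Block 5 (1000111): 4 ones → 1
Block 6 (1111111): 7 ones → 1

001111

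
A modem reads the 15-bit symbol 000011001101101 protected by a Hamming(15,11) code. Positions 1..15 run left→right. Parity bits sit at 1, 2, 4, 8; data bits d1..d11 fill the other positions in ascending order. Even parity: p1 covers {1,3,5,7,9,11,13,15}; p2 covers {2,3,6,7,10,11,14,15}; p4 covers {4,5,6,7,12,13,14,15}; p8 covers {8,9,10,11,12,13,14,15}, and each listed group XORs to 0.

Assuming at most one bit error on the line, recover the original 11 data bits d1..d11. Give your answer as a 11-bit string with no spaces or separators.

s1 (pos 1,3,5,7,9,11,13,15): 0⊕0⊕1⊕0⊕1⊕0⊕1⊕1 = 0
s2 (pos 2,3,6,7,10,11,14,15): 0⊕0⊕1⊕0⊕1⊕0⊕0⊕1 = 1
s4 (pos 4,5,6,7,12,13,14,15): 0⊕1⊕1⊕0⊕1⊕1⊕0⊕1 = 1
s8 (pos 8,9,10,11,12,13,14,15): 0⊕1⊕1⊕0⊕1⊕1⊕0⊕1 = 1
Syndrome s8…s1 = 1110 → error at position 14.
Flip position 14: 000011001101101 → 000011001101111
Read data bits from positions 3,5,6,7,9,10,11,12,13,14,15: 01101101111

01101101111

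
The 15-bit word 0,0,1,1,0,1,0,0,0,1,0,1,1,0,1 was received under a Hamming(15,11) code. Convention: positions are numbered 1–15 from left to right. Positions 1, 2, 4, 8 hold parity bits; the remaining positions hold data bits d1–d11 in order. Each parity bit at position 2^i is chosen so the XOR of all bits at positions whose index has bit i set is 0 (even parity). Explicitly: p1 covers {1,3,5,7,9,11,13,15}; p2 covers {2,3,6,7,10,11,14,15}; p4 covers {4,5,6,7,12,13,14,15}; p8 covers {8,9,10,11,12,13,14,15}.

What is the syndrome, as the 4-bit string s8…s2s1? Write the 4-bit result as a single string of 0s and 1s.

0101

s1 (pos 1,3,5,7,9,11,13,15): 0⊕1⊕0⊕0⊕0⊕0⊕1⊕1 = 1
s2 (pos 2,3,6,7,10,11,14,15): 0⊕1⊕1⊕0⊕1⊕0⊕0⊕1 = 0
s4 (pos 4,5,6,7,12,13,14,15): 1⊕0⊕1⊕0⊕1⊕1⊕0⊕1 = 1
s8 (pos 8,9,10,11,12,13,14,15): 0⊕0⊕1⊕0⊕1⊕1⊕0⊕1 = 0
Syndrome s8…s1 = 0101 → error at position 5.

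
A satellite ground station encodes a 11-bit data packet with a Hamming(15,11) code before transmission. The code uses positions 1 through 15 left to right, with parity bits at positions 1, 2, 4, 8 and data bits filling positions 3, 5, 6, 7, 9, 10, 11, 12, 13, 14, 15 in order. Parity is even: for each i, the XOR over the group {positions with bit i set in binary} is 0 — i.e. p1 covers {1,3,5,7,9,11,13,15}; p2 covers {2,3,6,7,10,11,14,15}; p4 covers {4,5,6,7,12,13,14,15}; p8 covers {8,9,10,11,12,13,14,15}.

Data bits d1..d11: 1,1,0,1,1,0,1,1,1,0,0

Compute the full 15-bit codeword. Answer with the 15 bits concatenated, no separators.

Place data at non-parity positions: p1 p2 1 p4 1 0 1 p8 1 0 1 1 1 0 0
p1 (pos 1,3,5,7,9,11,13,15): XOR of data positions = 1⊕1⊕1⊕1⊕1⊕1⊕0 = 0
p2 (pos 2,3,6,7,10,11,14,15): XOR of data positions = 1⊕0⊕1⊕0⊕1⊕0⊕0 = 1
p4 (pos 4,5,6,7,12,13,14,15): XOR of data positions = 1⊕0⊕1⊕1⊕1⊕0⊕0 = 0
p8 (pos 8,9,10,11,12,13,14,15): XOR of data positions = 1⊕0⊕1⊕1⊕1⊕0⊕0 = 0
Codeword: 011010101011100

011010101011100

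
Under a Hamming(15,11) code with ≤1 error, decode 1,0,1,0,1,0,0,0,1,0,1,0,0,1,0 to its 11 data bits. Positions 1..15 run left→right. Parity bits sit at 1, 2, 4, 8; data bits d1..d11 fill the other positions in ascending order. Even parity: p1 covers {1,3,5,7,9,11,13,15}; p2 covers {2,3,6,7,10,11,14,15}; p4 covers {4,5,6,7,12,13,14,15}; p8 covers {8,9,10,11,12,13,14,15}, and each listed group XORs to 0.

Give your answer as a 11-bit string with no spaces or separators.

11001000010

s1 (pos 1,3,5,7,9,11,13,15): 1⊕1⊕1⊕0⊕1⊕1⊕0⊕0 = 1
s2 (pos 2,3,6,7,10,11,14,15): 0⊕1⊕0⊕0⊕0⊕1⊕1⊕0 = 1
s4 (pos 4,5,6,7,12,13,14,15): 0⊕1⊕0⊕0⊕0⊕0⊕1⊕0 = 0
s8 (pos 8,9,10,11,12,13,14,15): 0⊕1⊕0⊕1⊕0⊕0⊕1⊕0 = 1
Syndrome s8…s1 = 1011 → error at position 11.
Flip position 11: 101010001010010 → 101010001000010
Read data bits from positions 3,5,6,7,9,10,11,12,13,14,15: 11001000010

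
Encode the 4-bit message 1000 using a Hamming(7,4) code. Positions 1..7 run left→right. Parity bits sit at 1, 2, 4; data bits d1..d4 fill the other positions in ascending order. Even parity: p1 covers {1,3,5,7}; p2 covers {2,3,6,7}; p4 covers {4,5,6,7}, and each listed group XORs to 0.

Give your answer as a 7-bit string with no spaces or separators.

Place data at non-parity positions: p1 p2 1 p4 0 0 0
p1 (pos 1,3,5,7): XOR of data positions = 1⊕0⊕0 = 1
p2 (pos 2,3,6,7): XOR of data positions = 1⊕0⊕0 = 1
p4 (pos 4,5,6,7): XOR of data positions = 0⊕0⊕0 = 0
Codeword: 1110000

1110000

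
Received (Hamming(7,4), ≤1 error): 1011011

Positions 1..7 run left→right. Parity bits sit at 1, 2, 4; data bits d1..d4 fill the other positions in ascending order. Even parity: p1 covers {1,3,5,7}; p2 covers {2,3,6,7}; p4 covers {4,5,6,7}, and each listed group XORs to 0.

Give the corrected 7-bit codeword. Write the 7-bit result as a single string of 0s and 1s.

1011010

s1 (pos 1,3,5,7): 1⊕1⊕0⊕1 = 1
s2 (pos 2,3,6,7): 0⊕1⊕1⊕1 = 1
s4 (pos 4,5,6,7): 1⊕0⊕1⊕1 = 1
Syndrome s4…s1 = 111 → error at position 7.
Flip position 7: 1011011 → 1011010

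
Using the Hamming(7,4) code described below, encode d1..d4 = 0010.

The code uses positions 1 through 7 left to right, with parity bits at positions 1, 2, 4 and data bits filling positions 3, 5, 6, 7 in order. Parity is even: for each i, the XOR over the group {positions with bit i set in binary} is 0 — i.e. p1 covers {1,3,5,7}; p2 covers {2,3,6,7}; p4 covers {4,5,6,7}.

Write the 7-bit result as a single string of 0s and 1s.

Place data at non-parity positions: p1 p2 0 p4 0 1 0
p1 (pos 1,3,5,7): XOR of data positions = 0⊕0⊕0 = 0
p2 (pos 2,3,6,7): XOR of data positions = 0⊕1⊕0 = 1
p4 (pos 4,5,6,7): XOR of data positions = 0⊕1⊕0 = 1
Codeword: 0101010

0101010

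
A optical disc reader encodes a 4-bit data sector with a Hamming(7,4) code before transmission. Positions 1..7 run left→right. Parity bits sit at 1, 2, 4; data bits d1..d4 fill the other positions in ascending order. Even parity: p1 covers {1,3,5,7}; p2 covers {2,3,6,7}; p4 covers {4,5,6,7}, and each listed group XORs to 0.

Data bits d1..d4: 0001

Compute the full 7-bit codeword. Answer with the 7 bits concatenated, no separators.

1101001

Place data at non-parity positions: p1 p2 0 p4 0 0 1
p1 (pos 1,3,5,7): XOR of data positions = 0⊕0⊕1 = 1
p2 (pos 2,3,6,7): XOR of data positions = 0⊕0⊕1 = 1
p4 (pos 4,5,6,7): XOR of data positions = 0⊕0⊕1 = 1
Codeword: 1101001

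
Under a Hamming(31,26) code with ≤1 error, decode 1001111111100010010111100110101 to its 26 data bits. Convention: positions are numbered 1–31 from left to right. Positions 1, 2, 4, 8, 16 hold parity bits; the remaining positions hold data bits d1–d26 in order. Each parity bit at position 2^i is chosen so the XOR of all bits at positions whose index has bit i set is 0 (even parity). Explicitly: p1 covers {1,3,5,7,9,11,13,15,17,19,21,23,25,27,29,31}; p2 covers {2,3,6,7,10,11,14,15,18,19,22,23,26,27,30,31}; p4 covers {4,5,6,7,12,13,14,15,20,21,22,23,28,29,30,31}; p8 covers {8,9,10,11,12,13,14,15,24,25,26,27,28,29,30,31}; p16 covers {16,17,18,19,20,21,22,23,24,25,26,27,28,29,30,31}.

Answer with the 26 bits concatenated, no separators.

01111110001010111100110100

s1 (pos 1,3,5,7,9,11,13,15,17,19,21,23,25,27,29,31): 1⊕0⊕1⊕1⊕1⊕1⊕0⊕1⊕0⊕0⊕1⊕1⊕0⊕1⊕1⊕1 = 1
s2 (pos 2,3,6,7,10,11,14,15,18,19,22,23,26,27,30,31): 0⊕0⊕1⊕1⊕1⊕1⊕0⊕1⊕1⊕0⊕1⊕1⊕1⊕1⊕0⊕1 = 1
s4 (pos 4,5,6,7,12,13,14,15,20,21,22,23,28,29,30,31): 1⊕1⊕1⊕1⊕0⊕0⊕0⊕1⊕1⊕1⊕1⊕1⊕0⊕1⊕0⊕1 = 1
s8 (pos 8,9,10,11,12,13,14,15,24,25,26,27,28,29,30,31): 1⊕1⊕1⊕1⊕0⊕0⊕0⊕1⊕0⊕0⊕1⊕1⊕0⊕1⊕0⊕1 = 1
s16 (pos 16,17,18,19,20,21,22,23,24,25,26,27,28,29,30,31): 0⊕0⊕1⊕0⊕1⊕1⊕1⊕1⊕0⊕0⊕1⊕1⊕0⊕1⊕0⊕1 = 1
Syndrome s16…s1 = 11111 → error at position 31.
Flip position 31: 1001111111100010010111100110101 → 1001111111100010010111100110100
Read data bits from positions 3,5,6,7,9,10,11,12,13,14,15,17,18,19,20,21,22,23,24,25,26,27,28,29,30,31: 01111110001010111100110100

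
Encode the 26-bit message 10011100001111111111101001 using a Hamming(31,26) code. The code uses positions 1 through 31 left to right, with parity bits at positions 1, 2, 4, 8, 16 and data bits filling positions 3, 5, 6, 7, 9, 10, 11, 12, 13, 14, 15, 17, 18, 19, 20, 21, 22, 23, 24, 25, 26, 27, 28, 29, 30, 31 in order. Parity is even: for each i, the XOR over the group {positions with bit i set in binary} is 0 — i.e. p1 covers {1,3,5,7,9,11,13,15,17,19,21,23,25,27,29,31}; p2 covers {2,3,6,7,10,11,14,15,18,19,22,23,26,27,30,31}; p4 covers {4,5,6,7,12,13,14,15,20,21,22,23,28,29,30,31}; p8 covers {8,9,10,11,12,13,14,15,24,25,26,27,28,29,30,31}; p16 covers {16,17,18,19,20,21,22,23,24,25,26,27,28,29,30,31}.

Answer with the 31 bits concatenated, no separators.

0010001011000010111111111101001

Place data at non-parity positions: p1 p2 1 p4 0 0 1 p8 1 1 0 0 0 0 1 p16 1 1 1 1 1 1 1 1 1 1 0 1 0 0 1
p1 (pos 1,3,5,7,9,11,13,15,17,19,21,23,25,27,29,31): XOR of data positions = 1⊕0⊕1⊕1⊕0⊕0⊕1⊕1⊕1⊕1⊕1⊕1⊕0⊕0⊕1 = 0
p2 (pos 2,3,6,7,10,11,14,15,18,19,22,23,26,27,30,31): XOR of data positions = 1⊕0⊕1⊕1⊕0⊕0⊕1⊕1⊕1⊕1⊕1⊕1⊕0⊕0⊕1 = 0
p4 (pos 4,5,6,7,12,13,14,15,20,21,22,23,28,29,30,31): XOR of data positions = 0⊕0⊕1⊕0⊕0⊕0⊕1⊕1⊕1⊕1⊕1⊕1⊕0⊕0⊕1 = 0
p8 (pos 8,9,10,11,12,13,14,15,24,25,26,27,28,29,30,31): XOR of data positions = 1⊕1⊕0⊕0⊕0⊕0⊕1⊕1⊕1⊕1⊕0⊕1⊕0⊕0⊕1 = 0
p16 (pos 16,17,18,19,20,21,22,23,24,25,26,27,28,29,30,31): XOR of data positions = 1⊕1⊕1⊕1⊕1⊕1⊕1⊕1⊕1⊕1⊕0⊕1⊕0⊕0⊕1 = 0
Codeword: 0010001011000010111111111101001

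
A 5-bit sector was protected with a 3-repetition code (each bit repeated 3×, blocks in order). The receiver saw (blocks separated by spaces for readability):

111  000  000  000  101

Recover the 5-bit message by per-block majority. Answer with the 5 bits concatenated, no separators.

10001

Block 1 (111): 3 ones → 1
Block 2 (000): 0 ones → 0
Block 3 (000): 0 ones → 0
Block 4 (000): 0 ones → 0
Block 5 (101): 2 ones → 1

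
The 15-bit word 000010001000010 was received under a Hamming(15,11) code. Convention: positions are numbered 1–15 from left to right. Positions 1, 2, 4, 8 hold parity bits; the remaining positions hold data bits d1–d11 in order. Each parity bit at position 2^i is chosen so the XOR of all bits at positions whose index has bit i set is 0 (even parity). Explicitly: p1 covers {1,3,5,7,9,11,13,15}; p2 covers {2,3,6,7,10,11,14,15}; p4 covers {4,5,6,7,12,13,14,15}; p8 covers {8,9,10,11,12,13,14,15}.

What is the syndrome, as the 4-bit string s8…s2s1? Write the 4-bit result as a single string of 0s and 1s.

s1 (pos 1,3,5,7,9,11,13,15): 0⊕0⊕1⊕0⊕1⊕0⊕0⊕0 = 0
s2 (pos 2,3,6,7,10,11,14,15): 0⊕0⊕0⊕0⊕0⊕0⊕1⊕0 = 1
s4 (pos 4,5,6,7,12,13,14,15): 0⊕1⊕0⊕0⊕0⊕0⊕1⊕0 = 0
s8 (pos 8,9,10,11,12,13,14,15): 0⊕1⊕0⊕0⊕0⊕0⊕1⊕0 = 0
Syndrome s8…s1 = 0010 → error at position 2.

0010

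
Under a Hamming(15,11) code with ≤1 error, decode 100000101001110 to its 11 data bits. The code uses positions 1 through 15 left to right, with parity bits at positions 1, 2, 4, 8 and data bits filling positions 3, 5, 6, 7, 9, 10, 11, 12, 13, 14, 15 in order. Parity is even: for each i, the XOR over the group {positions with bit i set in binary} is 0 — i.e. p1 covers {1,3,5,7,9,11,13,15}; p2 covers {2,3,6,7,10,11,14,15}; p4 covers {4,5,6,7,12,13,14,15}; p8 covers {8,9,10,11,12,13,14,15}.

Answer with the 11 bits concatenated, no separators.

s1 (pos 1,3,5,7,9,11,13,15): 1⊕0⊕0⊕1⊕1⊕0⊕1⊕0 = 0
s2 (pos 2,3,6,7,10,11,14,15): 0⊕0⊕0⊕1⊕0⊕0⊕1⊕0 = 0
s4 (pos 4,5,6,7,12,13,14,15): 0⊕0⊕0⊕1⊕1⊕1⊕1⊕0 = 0
s8 (pos 8,9,10,11,12,13,14,15): 0⊕1⊕0⊕0⊕1⊕1⊕1⊕0 = 0
Syndrome s8…s1 = 0000 → no error.
Read data bits from positions 3,5,6,7,9,10,11,12,13,14,15: 00011001110

00011001110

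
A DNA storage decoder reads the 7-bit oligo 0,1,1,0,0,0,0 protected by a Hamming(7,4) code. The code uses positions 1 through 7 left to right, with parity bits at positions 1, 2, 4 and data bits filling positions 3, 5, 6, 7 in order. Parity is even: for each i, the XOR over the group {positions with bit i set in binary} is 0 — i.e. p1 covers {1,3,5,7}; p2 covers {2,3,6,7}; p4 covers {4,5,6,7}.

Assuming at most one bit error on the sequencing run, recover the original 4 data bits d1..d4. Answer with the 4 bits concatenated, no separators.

s1 (pos 1,3,5,7): 0⊕1⊕0⊕0 = 1
s2 (pos 2,3,6,7): 1⊕1⊕0⊕0 = 0
s4 (pos 4,5,6,7): 0⊕0⊕0⊕0 = 0
Syndrome s4…s1 = 001 → error at position 1.
Flip position 1: 0110000 → 1110000
Read data bits from positions 3,5,6,7: 1000

1000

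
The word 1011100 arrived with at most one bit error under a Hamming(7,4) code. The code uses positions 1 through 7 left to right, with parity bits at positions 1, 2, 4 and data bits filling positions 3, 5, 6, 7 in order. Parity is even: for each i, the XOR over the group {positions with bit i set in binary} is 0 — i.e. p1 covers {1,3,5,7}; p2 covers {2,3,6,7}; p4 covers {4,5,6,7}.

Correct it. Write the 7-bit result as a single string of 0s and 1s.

1001100

s1 (pos 1,3,5,7): 1⊕1⊕1⊕0 = 1
s2 (pos 2,3,6,7): 0⊕1⊕0⊕0 = 1
s4 (pos 4,5,6,7): 1⊕1⊕0⊕0 = 0
Syndrome s4…s1 = 011 → error at position 3.
Flip position 3: 1011100 → 1001100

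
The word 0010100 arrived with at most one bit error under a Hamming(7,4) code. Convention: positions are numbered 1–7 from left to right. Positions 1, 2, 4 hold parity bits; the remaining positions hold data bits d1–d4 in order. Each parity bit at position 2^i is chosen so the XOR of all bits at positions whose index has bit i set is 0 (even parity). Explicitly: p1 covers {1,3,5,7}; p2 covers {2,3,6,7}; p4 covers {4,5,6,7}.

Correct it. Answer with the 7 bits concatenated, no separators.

0010110

s1 (pos 1,3,5,7): 0⊕1⊕1⊕0 = 0
s2 (pos 2,3,6,7): 0⊕1⊕0⊕0 = 1
s4 (pos 4,5,6,7): 0⊕1⊕0⊕0 = 1
Syndrome s4…s1 = 110 → error at position 6.
Flip position 6: 0010100 → 0010110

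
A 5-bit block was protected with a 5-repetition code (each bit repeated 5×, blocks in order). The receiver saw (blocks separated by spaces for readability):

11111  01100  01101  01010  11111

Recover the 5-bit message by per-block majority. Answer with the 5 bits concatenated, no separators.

Block 1 (11111): 5 ones → 1
Block 2 (01100): 2 ones → 0
Block 3 (01101): 3 ones → 1
Block 4 (01010): 2 ones → 0
Block 5 (11111): 5 ones → 1

10101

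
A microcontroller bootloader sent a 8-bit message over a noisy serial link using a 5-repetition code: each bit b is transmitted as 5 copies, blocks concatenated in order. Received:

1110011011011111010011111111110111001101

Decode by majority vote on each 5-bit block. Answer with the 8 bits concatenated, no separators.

11101111

Block 1 (11100): 3 ones → 1
Block 2 (11011): 4 ones → 1
Block 3 (01111): 4 ones → 1
Block 4 (10100): 2 ones → 0
Block 5 (11111): 5 ones → 1
Block 6 (11111): 5 ones → 1
Block 7 (01110): 3 ones → 1
Block 8 (01101): 3 ones → 1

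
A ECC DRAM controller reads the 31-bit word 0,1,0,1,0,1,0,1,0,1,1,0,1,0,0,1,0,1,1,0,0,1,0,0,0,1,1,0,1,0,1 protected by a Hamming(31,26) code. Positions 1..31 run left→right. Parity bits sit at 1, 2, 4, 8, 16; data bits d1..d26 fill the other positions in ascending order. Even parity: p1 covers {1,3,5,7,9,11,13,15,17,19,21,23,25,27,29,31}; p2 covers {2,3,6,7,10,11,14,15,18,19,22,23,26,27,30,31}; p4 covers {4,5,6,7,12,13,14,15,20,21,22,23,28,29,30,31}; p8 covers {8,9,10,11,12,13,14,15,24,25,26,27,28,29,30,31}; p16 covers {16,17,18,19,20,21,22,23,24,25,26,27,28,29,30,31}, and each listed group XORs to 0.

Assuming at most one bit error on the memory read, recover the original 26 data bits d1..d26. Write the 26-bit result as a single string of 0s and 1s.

00100110100011001000110101

s1 (pos 1,3,5,7,9,11,13,15,17,19,21,23,25,27,29,31): 0⊕0⊕0⊕0⊕0⊕1⊕1⊕0⊕0⊕1⊕0⊕0⊕0⊕1⊕1⊕1 = 0
s2 (pos 2,3,6,7,10,11,14,15,18,19,22,23,26,27,30,31): 1⊕0⊕1⊕0⊕1⊕1⊕0⊕0⊕1⊕1⊕1⊕0⊕1⊕1⊕0⊕1 = 0
s4 (pos 4,5,6,7,12,13,14,15,20,21,22,23,28,29,30,31): 1⊕0⊕1⊕0⊕0⊕1⊕0⊕0⊕0⊕0⊕1⊕0⊕0⊕1⊕0⊕1 = 0
s8 (pos 8,9,10,11,12,13,14,15,24,25,26,27,28,29,30,31): 1⊕0⊕1⊕1⊕0⊕1⊕0⊕0⊕0⊕0⊕1⊕1⊕0⊕1⊕0⊕1 = 0
s16 (pos 16,17,18,19,20,21,22,23,24,25,26,27,28,29,30,31): 1⊕0⊕1⊕1⊕0⊕0⊕1⊕0⊕0⊕0⊕1⊕1⊕0⊕1⊕0⊕1 = 0
Syndrome s16…s1 = 00000 → no error.
Read data bits from positions 3,5,6,7,9,10,11,12,13,14,15,17,18,19,20,21,22,23,24,25,26,27,28,29,30,31: 00100110100011001000110101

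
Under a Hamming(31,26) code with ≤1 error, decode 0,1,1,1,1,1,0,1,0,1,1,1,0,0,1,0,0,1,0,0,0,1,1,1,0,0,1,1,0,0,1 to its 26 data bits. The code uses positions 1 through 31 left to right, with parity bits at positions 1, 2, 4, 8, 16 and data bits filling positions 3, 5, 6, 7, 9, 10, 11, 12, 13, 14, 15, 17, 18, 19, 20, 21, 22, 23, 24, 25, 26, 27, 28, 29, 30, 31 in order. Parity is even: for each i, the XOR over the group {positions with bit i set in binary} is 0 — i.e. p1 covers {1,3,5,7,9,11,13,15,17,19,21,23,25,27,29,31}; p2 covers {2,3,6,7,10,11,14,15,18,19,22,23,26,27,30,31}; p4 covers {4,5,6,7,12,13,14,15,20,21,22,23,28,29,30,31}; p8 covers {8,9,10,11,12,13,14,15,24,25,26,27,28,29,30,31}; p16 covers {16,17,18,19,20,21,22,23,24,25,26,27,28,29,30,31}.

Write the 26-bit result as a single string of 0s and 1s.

11100111001010001110011000

s1 (pos 1,3,5,7,9,11,13,15,17,19,21,23,25,27,29,31): 0⊕1⊕1⊕0⊕0⊕1⊕0⊕1⊕0⊕0⊕0⊕1⊕0⊕1⊕0⊕1 = 1
s2 (pos 2,3,6,7,10,11,14,15,18,19,22,23,26,27,30,31): 1⊕1⊕1⊕0⊕1⊕1⊕0⊕1⊕1⊕0⊕1⊕1⊕0⊕1⊕0⊕1 = 1
s4 (pos 4,5,6,7,12,13,14,15,20,21,22,23,28,29,30,31): 1⊕1⊕1⊕0⊕1⊕0⊕0⊕1⊕0⊕0⊕1⊕1⊕1⊕0⊕0⊕1 = 1
s8 (pos 8,9,10,11,12,13,14,15,24,25,26,27,28,29,30,31): 1⊕0⊕1⊕1⊕1⊕0⊕0⊕1⊕1⊕0⊕0⊕1⊕1⊕0⊕0⊕1 = 1
s16 (pos 16,17,18,19,20,21,22,23,24,25,26,27,28,29,30,31): 0⊕0⊕1⊕0⊕0⊕0⊕1⊕1⊕1⊕0⊕0⊕1⊕1⊕0⊕0⊕1 = 1
Syndrome s16…s1 = 11111 → error at position 31.
Flip position 31: 0111110101110010010001110011001 → 0111110101110010010001110011000
Read data bits from positions 3,5,6,7,9,10,11,12,13,14,15,17,18,19,20,21,22,23,24,25,26,27,28,29,30,31: 11100111001010001110011000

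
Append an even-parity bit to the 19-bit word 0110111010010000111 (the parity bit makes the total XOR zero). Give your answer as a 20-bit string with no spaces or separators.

01101110100100001110

XOR of the 19 data bits: 0⊕1⊕1⊕0⊕1⊕1⊕1⊕0⊕1⊕0⊕0⊕1⊕0⊕0⊕0⊕0⊕1⊕1⊕1 = 0
Parity bit = 0 (so all 20 bits XOR to 0).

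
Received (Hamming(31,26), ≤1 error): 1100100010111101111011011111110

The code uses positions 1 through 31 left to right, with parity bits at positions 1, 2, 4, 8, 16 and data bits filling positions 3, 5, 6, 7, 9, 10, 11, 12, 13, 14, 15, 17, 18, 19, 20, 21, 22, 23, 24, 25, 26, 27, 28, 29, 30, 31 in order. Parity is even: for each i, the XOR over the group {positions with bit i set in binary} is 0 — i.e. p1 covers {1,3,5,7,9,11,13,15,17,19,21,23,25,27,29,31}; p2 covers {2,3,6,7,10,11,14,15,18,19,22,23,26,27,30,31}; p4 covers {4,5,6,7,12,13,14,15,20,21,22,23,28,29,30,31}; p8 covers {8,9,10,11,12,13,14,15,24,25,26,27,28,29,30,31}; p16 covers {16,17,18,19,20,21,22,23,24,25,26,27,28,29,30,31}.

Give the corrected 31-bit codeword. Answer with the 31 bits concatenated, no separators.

s1 (pos 1,3,5,7,9,11,13,15,17,19,21,23,25,27,29,31): 1⊕0⊕1⊕0⊕1⊕1⊕1⊕0⊕1⊕1⊕1⊕0⊕1⊕1⊕1⊕0 = 1
s2 (pos 2,3,6,7,10,11,14,15,18,19,22,23,26,27,30,31): 1⊕0⊕0⊕0⊕0⊕1⊕1⊕0⊕1⊕1⊕1⊕0⊕1⊕1⊕1⊕0 = 1
s4 (pos 4,5,6,7,12,13,14,15,20,21,22,23,28,29,30,31): 0⊕1⊕0⊕0⊕1⊕1⊕1⊕0⊕0⊕1⊕1⊕0⊕1⊕1⊕1⊕0 = 1
s8 (pos 8,9,10,11,12,13,14,15,24,25,26,27,28,29,30,31): 0⊕1⊕0⊕1⊕1⊕1⊕1⊕0⊕1⊕1⊕1⊕1⊕1⊕1⊕1⊕0 = 0
s16 (pos 16,17,18,19,20,21,22,23,24,25,26,27,28,29,30,31): 1⊕1⊕1⊕1⊕0⊕1⊕1⊕0⊕1⊕1⊕1⊕1⊕1⊕1⊕1⊕0 = 1
Syndrome s16…s1 = 10111 → error at position 23.
Flip position 23: 1100100010111101111011011111110 → 1100100010111101111011111111110

1100100010111101111011111111110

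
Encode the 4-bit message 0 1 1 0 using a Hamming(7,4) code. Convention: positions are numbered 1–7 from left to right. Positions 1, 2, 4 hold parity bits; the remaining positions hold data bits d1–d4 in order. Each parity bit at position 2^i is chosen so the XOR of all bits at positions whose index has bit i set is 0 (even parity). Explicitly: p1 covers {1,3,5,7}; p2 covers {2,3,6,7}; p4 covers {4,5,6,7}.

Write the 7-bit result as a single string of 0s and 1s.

1100110

Place data at non-parity positions: p1 p2 0 p4 1 1 0
p1 (pos 1,3,5,7): XOR of data positions = 0⊕1⊕0 = 1
p2 (pos 2,3,6,7): XOR of data positions = 0⊕1⊕0 = 1
p4 (pos 4,5,6,7): XOR of data positions = 1⊕1⊕0 = 0
Codeword: 1100110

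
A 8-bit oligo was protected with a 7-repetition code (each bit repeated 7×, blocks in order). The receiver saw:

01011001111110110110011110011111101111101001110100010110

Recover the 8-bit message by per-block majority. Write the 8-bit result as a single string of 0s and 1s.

Block 1 (0101100): 3 ones → 0
Block 2 (1111110): 6 ones → 1
Block 3 (1101100): 4 ones → 1
Block 4 (1111001): 5 ones → 1
Block 5 (1111101): 6 ones → 1
Block 6 (1111010): 5 ones → 1
Block 7 (0111010): 4 ones → 1
Block 8 (0010110): 3 ones → 0

01111110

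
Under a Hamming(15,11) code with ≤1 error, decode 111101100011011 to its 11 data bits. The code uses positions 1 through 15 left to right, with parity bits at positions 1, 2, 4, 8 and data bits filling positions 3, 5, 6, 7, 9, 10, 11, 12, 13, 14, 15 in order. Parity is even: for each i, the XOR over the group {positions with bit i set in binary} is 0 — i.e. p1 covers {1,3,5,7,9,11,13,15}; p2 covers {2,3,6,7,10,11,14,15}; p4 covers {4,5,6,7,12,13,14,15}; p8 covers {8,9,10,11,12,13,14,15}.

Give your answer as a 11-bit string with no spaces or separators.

00110011011

s1 (pos 1,3,5,7,9,11,13,15): 1⊕1⊕0⊕1⊕0⊕1⊕0⊕1 = 1
s2 (pos 2,3,6,7,10,11,14,15): 1⊕1⊕1⊕1⊕0⊕1⊕1⊕1 = 1
s4 (pos 4,5,6,7,12,13,14,15): 1⊕0⊕1⊕1⊕1⊕0⊕1⊕1 = 0
s8 (pos 8,9,10,11,12,13,14,15): 0⊕0⊕0⊕1⊕1⊕0⊕1⊕1 = 0
Syndrome s8…s1 = 0011 → error at position 3.
Flip position 3: 111101100011011 → 110101100011011
Read data bits from positions 3,5,6,7,9,10,11,12,13,14,15: 00110011011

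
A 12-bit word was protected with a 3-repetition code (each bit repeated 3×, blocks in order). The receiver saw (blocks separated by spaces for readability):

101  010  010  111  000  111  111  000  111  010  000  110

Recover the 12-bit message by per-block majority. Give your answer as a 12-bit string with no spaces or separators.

100101101001

Block 1 (101): 2 ones → 1
Block 2 (010): 1 one → 0
Block 3 (010): 1 one → 0
Block 4 (111): 3 ones → 1
Block 5 (000): 0 ones → 0
Block 6 (111): 3 ones → 1
Block 7 (111): 3 ones → 1
Block 8 (000): 0 ones → 0
Block 9 (111): 3 ones → 1
Block 10 (010): 1 one → 0
Block 11 (000): 0 ones → 0
Block 12 (110): 2 ones → 1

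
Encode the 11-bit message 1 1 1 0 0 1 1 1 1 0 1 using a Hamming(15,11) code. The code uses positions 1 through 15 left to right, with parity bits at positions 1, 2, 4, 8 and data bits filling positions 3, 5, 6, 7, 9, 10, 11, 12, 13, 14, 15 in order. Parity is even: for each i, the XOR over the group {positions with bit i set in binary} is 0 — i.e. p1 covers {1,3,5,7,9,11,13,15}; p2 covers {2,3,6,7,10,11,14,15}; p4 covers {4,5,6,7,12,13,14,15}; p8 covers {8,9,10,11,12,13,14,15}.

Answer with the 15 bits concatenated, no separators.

Place data at non-parity positions: p1 p2 1 p4 1 1 0 p8 0 1 1 1 1 0 1
p1 (pos 1,3,5,7,9,11,13,15): XOR of data positions = 1⊕1⊕0⊕0⊕1⊕1⊕1 = 1
p2 (pos 2,3,6,7,10,11,14,15): XOR of data positions = 1⊕1⊕0⊕1⊕1⊕0⊕1 = 1
p4 (pos 4,5,6,7,12,13,14,15): XOR of data positions = 1⊕1⊕0⊕1⊕1⊕0⊕1 = 1
p8 (pos 8,9,10,11,12,13,14,15): XOR of data positions = 0⊕1⊕1⊕1⊕1⊕0⊕1 = 1
Codeword: 111111010111101

111111010111101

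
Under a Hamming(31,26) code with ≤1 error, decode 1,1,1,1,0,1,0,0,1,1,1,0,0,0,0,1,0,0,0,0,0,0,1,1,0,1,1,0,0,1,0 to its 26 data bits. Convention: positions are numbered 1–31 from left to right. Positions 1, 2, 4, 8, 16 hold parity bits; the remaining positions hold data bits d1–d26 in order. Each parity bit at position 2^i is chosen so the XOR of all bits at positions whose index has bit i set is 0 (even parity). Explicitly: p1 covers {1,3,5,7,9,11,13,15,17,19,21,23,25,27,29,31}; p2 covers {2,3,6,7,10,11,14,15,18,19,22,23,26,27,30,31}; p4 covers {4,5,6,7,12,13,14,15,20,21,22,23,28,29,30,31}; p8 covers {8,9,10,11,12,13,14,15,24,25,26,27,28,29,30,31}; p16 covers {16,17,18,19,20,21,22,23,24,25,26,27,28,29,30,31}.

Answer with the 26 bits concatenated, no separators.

s1 (pos 1,3,5,7,9,11,13,15,17,19,21,23,25,27,29,31): 1⊕1⊕0⊕0⊕1⊕1⊕0⊕0⊕0⊕0⊕0⊕1⊕0⊕1⊕0⊕0 = 0
s2 (pos 2,3,6,7,10,11,14,15,18,19,22,23,26,27,30,31): 1⊕1⊕1⊕0⊕1⊕1⊕0⊕0⊕0⊕0⊕0⊕1⊕1⊕1⊕1⊕0 = 1
s4 (pos 4,5,6,7,12,13,14,15,20,21,22,23,28,29,30,31): 1⊕0⊕1⊕0⊕0⊕0⊕0⊕0⊕0⊕0⊕0⊕1⊕0⊕0⊕1⊕0 = 0
s8 (pos 8,9,10,11,12,13,14,15,24,25,26,27,28,29,30,31): 0⊕1⊕1⊕1⊕0⊕0⊕0⊕0⊕1⊕0⊕1⊕1⊕0⊕0⊕1⊕0 = 1
s16 (pos 16,17,18,19,20,21,22,23,24,25,26,27,28,29,30,31): 1⊕0⊕0⊕0⊕0⊕0⊕0⊕1⊕1⊕0⊕1⊕1⊕0⊕0⊕1⊕0 = 0
Syndrome s16…s1 = 01010 → error at position 10.
Flip position 10: 1111010011100001000000110110010 → 1111010010100001000000110110010
Read data bits from positions 3,5,6,7,9,10,11,12,13,14,15,17,18,19,20,21,22,23,24,25,26,27,28,29,30,31: 10101010000000000110110010

10101010000000000110110010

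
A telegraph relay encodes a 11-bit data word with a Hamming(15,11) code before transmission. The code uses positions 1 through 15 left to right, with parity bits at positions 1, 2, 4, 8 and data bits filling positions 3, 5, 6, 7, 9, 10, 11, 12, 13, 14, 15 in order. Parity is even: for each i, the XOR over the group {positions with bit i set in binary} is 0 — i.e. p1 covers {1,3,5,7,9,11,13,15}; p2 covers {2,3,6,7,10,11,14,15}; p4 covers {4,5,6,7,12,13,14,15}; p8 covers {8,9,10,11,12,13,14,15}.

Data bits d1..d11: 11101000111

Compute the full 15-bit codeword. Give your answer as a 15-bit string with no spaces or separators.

Place data at non-parity positions: p1 p2 1 p4 1 1 0 p8 1 0 0 0 1 1 1
p1 (pos 1,3,5,7,9,11,13,15): XOR of data positions = 1⊕1⊕0⊕1⊕0⊕1⊕1 = 1
p2 (pos 2,3,6,7,10,11,14,15): XOR of data positions = 1⊕1⊕0⊕0⊕0⊕1⊕1 = 0
p4 (pos 4,5,6,7,12,13,14,15): XOR of data positions = 1⊕1⊕0⊕0⊕1⊕1⊕1 = 1
p8 (pos 8,9,10,11,12,13,14,15): XOR of data positions = 1⊕0⊕0⊕0⊕1⊕1⊕1 = 0
Codeword: 101111001000111

101111001000111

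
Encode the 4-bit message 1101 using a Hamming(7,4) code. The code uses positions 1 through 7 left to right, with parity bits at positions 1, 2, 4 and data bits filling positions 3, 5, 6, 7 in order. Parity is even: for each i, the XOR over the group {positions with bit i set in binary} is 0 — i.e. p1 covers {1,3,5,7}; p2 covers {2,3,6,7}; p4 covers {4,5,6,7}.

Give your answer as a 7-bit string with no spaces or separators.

1010101

Place data at non-parity positions: p1 p2 1 p4 1 0 1
p1 (pos 1,3,5,7): XOR of data positions = 1⊕1⊕1 = 1
p2 (pos 2,3,6,7): XOR of data positions = 1⊕0⊕1 = 0
p4 (pos 4,5,6,7): XOR of data positions = 1⊕0⊕1 = 0
Codeword: 1010101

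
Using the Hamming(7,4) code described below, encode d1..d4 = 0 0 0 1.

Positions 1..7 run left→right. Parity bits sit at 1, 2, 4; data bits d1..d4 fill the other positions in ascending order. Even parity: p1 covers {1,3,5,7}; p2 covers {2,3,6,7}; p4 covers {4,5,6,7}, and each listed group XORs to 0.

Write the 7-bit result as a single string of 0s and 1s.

1101001

Place data at non-parity positions: p1 p2 0 p4 0 0 1
p1 (pos 1,3,5,7): XOR of data positions = 0⊕0⊕1 = 1
p2 (pos 2,3,6,7): XOR of data positions = 0⊕0⊕1 = 1
p4 (pos 4,5,6,7): XOR of data positions = 0⊕0⊕1 = 1
Codeword: 1101001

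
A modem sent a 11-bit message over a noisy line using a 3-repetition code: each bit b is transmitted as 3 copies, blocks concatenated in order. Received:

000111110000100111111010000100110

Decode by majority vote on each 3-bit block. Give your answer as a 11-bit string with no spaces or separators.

Block 1 (000): 0 ones → 0
Block 2 (111): 3 ones → 1
Block 3 (110): 2 ones → 1
Block 4 (000): 0 ones → 0
Block 5 (100): 1 one → 0
Block 6 (111): 3 ones → 1
Block 7 (111): 3 ones → 1
Block 8 (010): 1 one → 0
Block 9 (000): 0 ones → 0
Block 10 (100): 1 one → 0
Block 11 (110): 2 ones → 1

01100110001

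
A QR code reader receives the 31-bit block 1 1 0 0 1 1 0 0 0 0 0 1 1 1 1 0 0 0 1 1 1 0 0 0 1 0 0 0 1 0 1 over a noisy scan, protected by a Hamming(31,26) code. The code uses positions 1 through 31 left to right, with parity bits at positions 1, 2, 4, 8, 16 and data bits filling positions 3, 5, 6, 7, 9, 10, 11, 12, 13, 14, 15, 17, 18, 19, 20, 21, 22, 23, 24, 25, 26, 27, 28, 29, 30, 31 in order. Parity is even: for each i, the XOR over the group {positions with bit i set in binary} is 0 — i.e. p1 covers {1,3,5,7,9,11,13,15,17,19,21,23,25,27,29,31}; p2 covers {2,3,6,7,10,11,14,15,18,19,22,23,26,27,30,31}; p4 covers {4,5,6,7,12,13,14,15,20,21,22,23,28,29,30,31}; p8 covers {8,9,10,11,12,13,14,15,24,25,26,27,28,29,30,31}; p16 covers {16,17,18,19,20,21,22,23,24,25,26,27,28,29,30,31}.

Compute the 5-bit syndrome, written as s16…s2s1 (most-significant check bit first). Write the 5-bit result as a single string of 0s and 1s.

s1 (pos 1,3,5,7,9,11,13,15,17,19,21,23,25,27,29,31): 1⊕0⊕1⊕0⊕0⊕0⊕1⊕1⊕0⊕1⊕1⊕0⊕1⊕0⊕1⊕1 = 1
s2 (pos 2,3,6,7,10,11,14,15,18,19,22,23,26,27,30,31): 1⊕0⊕1⊕0⊕0⊕0⊕1⊕1⊕0⊕1⊕0⊕0⊕0⊕0⊕0⊕1 = 0
s4 (pos 4,5,6,7,12,13,14,15,20,21,22,23,28,29,30,31): 0⊕1⊕1⊕0⊕1⊕1⊕1⊕1⊕1⊕1⊕0⊕0⊕0⊕1⊕0⊕1 = 0
s8 (pos 8,9,10,11,12,13,14,15,24,25,26,27,28,29,30,31): 0⊕0⊕0⊕0⊕1⊕1⊕1⊕1⊕0⊕1⊕0⊕0⊕0⊕1⊕0⊕1 = 1
s16 (pos 16,17,18,19,20,21,22,23,24,25,26,27,28,29,30,31): 0⊕0⊕0⊕1⊕1⊕1⊕0⊕0⊕0⊕1⊕0⊕0⊕0⊕1⊕0⊕1 = 0
Syndrome s16…s1 = 01001 → error at position 9.

01001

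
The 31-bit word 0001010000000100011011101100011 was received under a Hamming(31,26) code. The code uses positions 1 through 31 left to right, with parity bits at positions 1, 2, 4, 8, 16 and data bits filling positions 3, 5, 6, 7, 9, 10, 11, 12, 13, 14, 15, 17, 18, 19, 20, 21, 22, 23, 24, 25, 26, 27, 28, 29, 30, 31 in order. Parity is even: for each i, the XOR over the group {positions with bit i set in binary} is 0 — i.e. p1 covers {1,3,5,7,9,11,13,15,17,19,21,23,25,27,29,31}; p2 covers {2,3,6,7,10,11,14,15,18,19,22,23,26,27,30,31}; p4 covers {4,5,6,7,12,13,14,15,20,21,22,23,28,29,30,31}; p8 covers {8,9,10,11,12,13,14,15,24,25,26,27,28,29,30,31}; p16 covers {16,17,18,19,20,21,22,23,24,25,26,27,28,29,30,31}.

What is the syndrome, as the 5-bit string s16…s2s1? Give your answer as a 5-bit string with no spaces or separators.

11011

s1 (pos 1,3,5,7,9,11,13,15,17,19,21,23,25,27,29,31): 0⊕0⊕0⊕0⊕0⊕0⊕0⊕0⊕0⊕1⊕1⊕1⊕1⊕0⊕0⊕1 = 1
s2 (pos 2,3,6,7,10,11,14,15,18,19,22,23,26,27,30,31): 0⊕0⊕1⊕0⊕0⊕0⊕1⊕0⊕1⊕1⊕1⊕1⊕1⊕0⊕1⊕1 = 1
s4 (pos 4,5,6,7,12,13,14,15,20,21,22,23,28,29,30,31): 1⊕0⊕1⊕0⊕0⊕0⊕1⊕0⊕0⊕1⊕1⊕1⊕0⊕0⊕1⊕1 = 0
s8 (pos 8,9,10,11,12,13,14,15,24,25,26,27,28,29,30,31): 0⊕0⊕0⊕0⊕0⊕0⊕1⊕0⊕0⊕1⊕1⊕0⊕0⊕0⊕1⊕1 = 1
s16 (pos 16,17,18,19,20,21,22,23,24,25,26,27,28,29,30,31): 0⊕0⊕1⊕1⊕0⊕1⊕1⊕1⊕0⊕1⊕1⊕0⊕0⊕0⊕1⊕1 = 1
Syndrome s16…s1 = 11011 → error at position 27.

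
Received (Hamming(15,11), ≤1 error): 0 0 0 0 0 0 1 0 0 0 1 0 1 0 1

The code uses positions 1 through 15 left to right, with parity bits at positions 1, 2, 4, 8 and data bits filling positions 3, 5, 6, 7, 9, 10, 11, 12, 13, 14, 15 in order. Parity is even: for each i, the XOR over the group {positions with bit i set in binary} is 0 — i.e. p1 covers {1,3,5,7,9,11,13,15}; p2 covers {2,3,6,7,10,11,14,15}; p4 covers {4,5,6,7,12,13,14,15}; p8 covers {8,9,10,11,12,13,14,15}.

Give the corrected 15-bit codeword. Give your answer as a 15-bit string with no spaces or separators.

000000100010111

s1 (pos 1,3,5,7,9,11,13,15): 0⊕0⊕0⊕1⊕0⊕1⊕1⊕1 = 0
s2 (pos 2,3,6,7,10,11,14,15): 0⊕0⊕0⊕1⊕0⊕1⊕0⊕1 = 1
s4 (pos 4,5,6,7,12,13,14,15): 0⊕0⊕0⊕1⊕0⊕1⊕0⊕1 = 1
s8 (pos 8,9,10,11,12,13,14,15): 0⊕0⊕0⊕1⊕0⊕1⊕0⊕1 = 1
Syndrome s8…s1 = 1110 → error at position 14.
Flip position 14: 000000100010101 → 000000100010111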